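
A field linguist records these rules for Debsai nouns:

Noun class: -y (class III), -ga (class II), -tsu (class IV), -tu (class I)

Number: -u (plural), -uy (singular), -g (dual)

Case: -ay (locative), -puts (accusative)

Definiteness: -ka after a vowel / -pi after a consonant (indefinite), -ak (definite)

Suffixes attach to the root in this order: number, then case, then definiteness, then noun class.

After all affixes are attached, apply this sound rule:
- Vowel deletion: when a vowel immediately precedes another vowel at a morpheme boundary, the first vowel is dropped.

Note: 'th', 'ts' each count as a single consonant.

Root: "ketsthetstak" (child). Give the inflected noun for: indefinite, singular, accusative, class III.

Attach number singular -uy → ketsthetstakuy.
Attach case accusative -puts → ketsthetstakuyputs.
Attach definiteness indefinite -pi (after consonant 'ts') → ketsthetstakuyputspi.
Attach noun class class III -y → ketsthetstakuyputspiy.
Vowel deletion: no change.

ketsthetstakuyputspiy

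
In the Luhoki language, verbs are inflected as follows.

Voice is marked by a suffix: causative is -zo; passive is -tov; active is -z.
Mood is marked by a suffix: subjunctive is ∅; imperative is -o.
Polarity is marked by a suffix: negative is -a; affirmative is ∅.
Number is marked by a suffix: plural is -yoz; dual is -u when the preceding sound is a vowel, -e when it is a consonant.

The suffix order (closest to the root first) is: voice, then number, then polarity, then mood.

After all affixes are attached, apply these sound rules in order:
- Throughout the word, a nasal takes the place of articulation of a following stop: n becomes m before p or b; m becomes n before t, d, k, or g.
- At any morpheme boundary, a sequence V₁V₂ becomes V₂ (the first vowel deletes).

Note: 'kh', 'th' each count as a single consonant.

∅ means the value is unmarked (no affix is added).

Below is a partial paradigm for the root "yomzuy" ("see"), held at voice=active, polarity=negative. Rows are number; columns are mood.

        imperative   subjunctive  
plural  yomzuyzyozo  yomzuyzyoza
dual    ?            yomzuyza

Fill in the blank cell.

Attach voice active -z → yomzuyz.
Attach number dual -e (after consonant 'z') → yomzuyze.
Attach polarity negative -a → yomzuyzea.
Attach mood imperative -o → yomzuyzeao.
Nasal assimilation: no change.
Apply vowel deletion: yomzuyzeao → yomzuyzo.

yomzuyzo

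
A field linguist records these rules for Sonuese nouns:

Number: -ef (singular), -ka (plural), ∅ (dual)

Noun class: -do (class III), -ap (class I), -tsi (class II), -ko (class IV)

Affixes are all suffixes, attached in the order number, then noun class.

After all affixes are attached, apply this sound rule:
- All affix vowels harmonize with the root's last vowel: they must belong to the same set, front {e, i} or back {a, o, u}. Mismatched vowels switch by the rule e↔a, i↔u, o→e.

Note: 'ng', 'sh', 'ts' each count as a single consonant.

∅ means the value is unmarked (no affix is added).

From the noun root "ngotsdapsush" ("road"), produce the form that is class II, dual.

number = dual: zero marking, form stays ngotsdapsush.
Attach noun class class II -tsi → ngotsdapsushtsi.
Apply vowel harmony: ngotsdapsushtsi → ngotsdapsushtsu.

ngotsdapsushtsu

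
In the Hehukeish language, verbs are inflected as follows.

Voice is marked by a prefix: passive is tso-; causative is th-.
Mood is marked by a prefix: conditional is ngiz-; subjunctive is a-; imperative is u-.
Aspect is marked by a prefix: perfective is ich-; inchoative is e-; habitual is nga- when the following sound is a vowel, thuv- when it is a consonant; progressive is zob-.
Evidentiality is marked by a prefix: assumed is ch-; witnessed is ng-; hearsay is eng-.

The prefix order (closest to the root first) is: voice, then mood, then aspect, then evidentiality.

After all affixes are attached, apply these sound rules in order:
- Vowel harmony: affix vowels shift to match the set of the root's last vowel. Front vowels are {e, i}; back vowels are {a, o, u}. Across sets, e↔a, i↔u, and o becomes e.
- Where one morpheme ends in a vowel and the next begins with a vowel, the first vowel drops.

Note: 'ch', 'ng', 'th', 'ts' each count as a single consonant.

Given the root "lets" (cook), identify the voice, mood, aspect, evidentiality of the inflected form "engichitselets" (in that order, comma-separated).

Segment: eng-ich-u-tso-lets.
voice: tso- → passive.
mood: u- → imperative.
aspect: ich- → perfective.
evidentiality: eng- → hearsay.

passive, imperative, perfective, hearsay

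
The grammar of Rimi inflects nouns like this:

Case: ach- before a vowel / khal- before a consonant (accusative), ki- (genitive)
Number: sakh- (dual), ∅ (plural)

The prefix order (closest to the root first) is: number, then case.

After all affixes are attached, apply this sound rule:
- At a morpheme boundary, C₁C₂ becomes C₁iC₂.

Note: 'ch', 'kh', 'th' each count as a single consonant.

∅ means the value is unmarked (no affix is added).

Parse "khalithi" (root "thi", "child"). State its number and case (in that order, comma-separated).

Segment: khal-thi.
number: ∅ → plural.
case: ach/khal- → accusative.

plural, accusative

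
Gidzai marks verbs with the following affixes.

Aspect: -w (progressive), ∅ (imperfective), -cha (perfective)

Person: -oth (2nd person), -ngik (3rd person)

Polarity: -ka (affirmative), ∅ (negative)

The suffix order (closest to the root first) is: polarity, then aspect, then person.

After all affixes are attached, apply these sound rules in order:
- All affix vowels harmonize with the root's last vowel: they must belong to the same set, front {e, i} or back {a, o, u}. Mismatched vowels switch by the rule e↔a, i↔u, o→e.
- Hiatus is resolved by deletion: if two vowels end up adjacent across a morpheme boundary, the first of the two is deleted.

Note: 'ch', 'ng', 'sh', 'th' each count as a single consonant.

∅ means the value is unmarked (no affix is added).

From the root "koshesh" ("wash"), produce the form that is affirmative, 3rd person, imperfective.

kosheshkengik

Attach polarity affirmative -ka → kosheshka.
aspect = imperfective: zero marking, form stays kosheshka.
Attach person 3rd person -ngik → kosheshkangik.
Apply vowel harmony: kosheshkangik → kosheshkengik.
Vowel deletion: no change.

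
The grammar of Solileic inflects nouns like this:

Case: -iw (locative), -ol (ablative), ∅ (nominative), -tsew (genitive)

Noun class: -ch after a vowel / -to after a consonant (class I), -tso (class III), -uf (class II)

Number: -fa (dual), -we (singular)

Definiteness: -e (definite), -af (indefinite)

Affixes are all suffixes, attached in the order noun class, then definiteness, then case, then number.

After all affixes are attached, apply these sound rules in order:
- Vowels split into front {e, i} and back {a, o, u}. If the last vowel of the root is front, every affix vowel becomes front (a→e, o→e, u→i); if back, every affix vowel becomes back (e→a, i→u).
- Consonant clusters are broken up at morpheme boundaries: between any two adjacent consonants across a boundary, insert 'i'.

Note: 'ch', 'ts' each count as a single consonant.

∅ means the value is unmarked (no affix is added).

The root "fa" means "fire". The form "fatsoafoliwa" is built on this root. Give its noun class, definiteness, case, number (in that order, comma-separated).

Segment: fa-tso-af-ol-we.
noun class: -tso → class III.
definiteness: -af → indefinite.
case: -ol → ablative.
number: -we → singular.

class III, indefinite, ablative, singular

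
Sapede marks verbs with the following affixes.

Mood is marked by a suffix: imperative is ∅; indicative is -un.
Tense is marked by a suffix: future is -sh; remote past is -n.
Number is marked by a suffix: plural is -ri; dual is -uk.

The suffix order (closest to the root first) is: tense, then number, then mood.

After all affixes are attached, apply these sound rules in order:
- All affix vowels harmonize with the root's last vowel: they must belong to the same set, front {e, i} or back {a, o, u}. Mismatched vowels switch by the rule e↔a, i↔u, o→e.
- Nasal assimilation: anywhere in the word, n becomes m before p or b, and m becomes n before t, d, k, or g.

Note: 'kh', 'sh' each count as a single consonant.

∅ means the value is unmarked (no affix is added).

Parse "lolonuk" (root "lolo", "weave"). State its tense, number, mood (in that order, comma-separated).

remote past, dual, imperative

Segment: lolo-n-uk.
tense: -n → remote past.
number: -uk → dual.
mood: ∅ → imperative.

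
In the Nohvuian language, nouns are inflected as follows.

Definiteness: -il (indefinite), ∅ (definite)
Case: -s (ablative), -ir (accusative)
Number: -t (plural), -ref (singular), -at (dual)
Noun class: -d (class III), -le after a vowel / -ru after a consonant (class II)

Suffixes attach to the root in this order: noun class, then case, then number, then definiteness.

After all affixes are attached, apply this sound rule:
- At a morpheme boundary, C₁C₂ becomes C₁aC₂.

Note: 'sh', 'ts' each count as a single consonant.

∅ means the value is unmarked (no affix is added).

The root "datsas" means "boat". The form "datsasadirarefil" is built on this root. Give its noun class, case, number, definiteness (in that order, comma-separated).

class III, accusative, singular, indefinite

Segment: datsas-d-ir-ref-il.
noun class: -d → class III.
case: -ir → accusative.
number: -ref → singular.
definiteness: -il → indefinite.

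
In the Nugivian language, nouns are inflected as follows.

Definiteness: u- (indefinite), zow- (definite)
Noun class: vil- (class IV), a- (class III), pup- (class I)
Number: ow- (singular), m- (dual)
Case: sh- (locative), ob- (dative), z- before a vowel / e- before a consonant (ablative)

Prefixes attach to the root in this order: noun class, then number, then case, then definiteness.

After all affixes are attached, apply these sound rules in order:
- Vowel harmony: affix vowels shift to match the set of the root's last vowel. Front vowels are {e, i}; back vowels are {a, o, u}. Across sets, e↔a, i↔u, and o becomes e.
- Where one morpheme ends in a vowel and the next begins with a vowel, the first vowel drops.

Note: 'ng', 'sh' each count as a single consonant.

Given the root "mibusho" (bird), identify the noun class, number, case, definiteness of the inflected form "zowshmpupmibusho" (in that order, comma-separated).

Segment: zow-sh-m-pup-mibusho.
noun class: pup- → class I.
number: m- → dual.
case: sh- → locative.
definiteness: zow- → definite.

class I, dual, locative, definite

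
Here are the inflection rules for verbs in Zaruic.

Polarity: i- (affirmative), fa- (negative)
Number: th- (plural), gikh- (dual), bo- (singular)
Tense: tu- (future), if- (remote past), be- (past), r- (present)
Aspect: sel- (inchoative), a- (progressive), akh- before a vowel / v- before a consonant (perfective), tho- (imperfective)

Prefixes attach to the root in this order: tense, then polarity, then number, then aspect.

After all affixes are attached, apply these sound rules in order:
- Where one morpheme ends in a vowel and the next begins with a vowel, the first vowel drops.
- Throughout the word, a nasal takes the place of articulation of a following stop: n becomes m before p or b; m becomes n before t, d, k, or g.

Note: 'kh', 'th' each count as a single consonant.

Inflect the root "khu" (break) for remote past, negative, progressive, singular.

Attach tense remote past if- → ifkhu.
Attach polarity negative fa- → faifkhu.
Attach number singular bo- → bofaifkhu.
Attach aspect progressive a- → abofaifkhu.
Apply vowel deletion: abofaifkhu → abofifkhu.
Nasal assimilation: no change.

abofifkhu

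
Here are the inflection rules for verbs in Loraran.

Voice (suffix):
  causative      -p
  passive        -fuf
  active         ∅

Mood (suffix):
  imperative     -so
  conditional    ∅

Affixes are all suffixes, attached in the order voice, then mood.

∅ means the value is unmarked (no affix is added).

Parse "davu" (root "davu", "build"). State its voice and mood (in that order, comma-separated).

Segment: davu.
voice: ∅ → active.
mood: ∅ → conditional.

active, conditional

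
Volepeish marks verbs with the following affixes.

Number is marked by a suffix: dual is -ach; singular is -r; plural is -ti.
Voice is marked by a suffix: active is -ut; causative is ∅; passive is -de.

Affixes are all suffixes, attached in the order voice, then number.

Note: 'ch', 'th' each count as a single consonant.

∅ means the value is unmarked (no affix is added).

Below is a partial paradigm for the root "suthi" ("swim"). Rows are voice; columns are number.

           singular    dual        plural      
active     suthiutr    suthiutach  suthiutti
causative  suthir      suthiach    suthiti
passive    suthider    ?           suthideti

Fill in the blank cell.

Attach voice passive -de → suthide.
Attach number dual -ach → suthideach.

suthideach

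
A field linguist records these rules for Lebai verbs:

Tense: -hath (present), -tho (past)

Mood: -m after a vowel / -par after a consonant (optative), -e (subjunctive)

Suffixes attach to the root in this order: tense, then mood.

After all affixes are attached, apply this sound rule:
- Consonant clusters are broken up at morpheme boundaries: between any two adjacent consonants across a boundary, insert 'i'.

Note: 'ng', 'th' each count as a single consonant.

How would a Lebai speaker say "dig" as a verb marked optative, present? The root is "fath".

Attach tense present -hath → fathhath.
Attach mood optative -par (after consonant 'th') → fathhathpar.
Apply epenthesis: fathhathpar → fathihathipar.

fathihathipar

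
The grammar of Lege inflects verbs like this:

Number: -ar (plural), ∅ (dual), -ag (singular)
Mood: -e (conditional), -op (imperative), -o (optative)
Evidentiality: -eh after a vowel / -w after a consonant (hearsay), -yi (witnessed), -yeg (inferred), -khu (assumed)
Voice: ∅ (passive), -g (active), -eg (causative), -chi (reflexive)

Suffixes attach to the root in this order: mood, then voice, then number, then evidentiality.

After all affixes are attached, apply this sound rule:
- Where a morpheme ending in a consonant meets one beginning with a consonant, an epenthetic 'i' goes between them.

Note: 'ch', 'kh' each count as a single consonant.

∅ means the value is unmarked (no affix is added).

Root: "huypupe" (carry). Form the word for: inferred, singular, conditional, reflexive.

huypupeechiagiyeg

Attach mood conditional -e → huypupee.
Attach voice reflexive -chi → huypupeechi.
Attach number singular -ag → huypupeechiag.
Attach evidentiality inferred -yeg → huypupeechiagyeg.
Apply epenthesis: huypupeechiagyeg → huypupeechiagiyeg.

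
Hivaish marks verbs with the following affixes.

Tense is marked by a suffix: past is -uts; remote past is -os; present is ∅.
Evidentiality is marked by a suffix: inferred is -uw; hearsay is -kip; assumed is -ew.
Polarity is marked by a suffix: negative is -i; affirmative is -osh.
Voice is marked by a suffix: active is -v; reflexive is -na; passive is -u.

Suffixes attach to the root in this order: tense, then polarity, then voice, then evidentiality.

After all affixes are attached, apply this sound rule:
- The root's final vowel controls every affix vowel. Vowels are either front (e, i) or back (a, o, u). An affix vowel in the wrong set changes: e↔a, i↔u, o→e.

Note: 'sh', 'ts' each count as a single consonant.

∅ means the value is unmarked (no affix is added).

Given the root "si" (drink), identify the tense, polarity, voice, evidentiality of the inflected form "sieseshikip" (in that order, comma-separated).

Segment: si-os-osh-u-kip.
tense: -os → remote past.
polarity: -osh → affirmative.
voice: -u → passive.
evidentiality: -kip → hearsay.

remote past, affirmative, passive, hearsay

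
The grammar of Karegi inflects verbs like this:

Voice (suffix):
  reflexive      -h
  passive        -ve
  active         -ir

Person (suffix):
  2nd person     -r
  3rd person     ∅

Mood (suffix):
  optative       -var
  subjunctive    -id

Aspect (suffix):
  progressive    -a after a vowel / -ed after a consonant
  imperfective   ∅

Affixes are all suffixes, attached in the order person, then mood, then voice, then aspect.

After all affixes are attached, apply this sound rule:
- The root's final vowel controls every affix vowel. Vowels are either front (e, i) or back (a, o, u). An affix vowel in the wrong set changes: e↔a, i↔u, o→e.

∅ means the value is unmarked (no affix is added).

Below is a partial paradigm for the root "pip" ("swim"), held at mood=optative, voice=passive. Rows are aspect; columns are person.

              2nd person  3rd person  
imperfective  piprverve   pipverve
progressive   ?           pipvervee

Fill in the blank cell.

Attach person 2nd person -r → pipr.
Attach mood optative -var → piprvar.
Attach voice passive -ve → piprvarve.
Attach aspect progressive -a (after vowel 'e') → piprvarvea.
Apply vowel harmony: piprvarvea → piprvervee.

piprvervee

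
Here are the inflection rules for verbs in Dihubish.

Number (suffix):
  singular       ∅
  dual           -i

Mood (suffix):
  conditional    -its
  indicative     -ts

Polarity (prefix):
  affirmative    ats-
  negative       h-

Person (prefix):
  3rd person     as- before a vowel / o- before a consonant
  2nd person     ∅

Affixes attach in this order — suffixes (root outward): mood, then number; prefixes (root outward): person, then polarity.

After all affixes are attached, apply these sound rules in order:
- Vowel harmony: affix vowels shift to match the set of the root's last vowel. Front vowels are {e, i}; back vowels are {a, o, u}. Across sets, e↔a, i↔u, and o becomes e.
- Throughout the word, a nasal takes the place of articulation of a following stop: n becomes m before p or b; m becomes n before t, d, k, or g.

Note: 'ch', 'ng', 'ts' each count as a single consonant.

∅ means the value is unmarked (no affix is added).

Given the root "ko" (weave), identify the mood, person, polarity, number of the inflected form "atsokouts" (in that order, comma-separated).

Segment: ats-o-ko-its.
mood: -its → conditional.
person: as/o- → 3rd person.
polarity: ats- → affirmative.
number: ∅ → singular.

conditional, 3rd person, affirmative, singular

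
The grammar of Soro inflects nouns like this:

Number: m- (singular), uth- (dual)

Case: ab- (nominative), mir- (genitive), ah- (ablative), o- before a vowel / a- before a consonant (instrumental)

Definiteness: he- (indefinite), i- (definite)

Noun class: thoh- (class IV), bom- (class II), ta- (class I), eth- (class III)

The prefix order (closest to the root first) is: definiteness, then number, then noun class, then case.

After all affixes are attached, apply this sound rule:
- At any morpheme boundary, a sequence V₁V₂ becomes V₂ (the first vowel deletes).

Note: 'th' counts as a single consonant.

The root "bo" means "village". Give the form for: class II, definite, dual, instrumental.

abomuthibo

Attach definiteness definite i- → ibo.
Attach number dual uth- → uthibo.
Attach noun class class II bom- → bomuthibo.
Attach case instrumental a- (before consonant 'b') → abomuthibo.
Vowel deletion: no change.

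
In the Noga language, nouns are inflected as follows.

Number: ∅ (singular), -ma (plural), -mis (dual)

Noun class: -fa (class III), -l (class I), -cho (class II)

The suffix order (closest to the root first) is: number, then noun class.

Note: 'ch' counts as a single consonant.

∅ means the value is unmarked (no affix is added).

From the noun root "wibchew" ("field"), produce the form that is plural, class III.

wibchewmafa

Attach number plural -ma → wibchewma.
Attach noun class class III -fa → wibchewmafa.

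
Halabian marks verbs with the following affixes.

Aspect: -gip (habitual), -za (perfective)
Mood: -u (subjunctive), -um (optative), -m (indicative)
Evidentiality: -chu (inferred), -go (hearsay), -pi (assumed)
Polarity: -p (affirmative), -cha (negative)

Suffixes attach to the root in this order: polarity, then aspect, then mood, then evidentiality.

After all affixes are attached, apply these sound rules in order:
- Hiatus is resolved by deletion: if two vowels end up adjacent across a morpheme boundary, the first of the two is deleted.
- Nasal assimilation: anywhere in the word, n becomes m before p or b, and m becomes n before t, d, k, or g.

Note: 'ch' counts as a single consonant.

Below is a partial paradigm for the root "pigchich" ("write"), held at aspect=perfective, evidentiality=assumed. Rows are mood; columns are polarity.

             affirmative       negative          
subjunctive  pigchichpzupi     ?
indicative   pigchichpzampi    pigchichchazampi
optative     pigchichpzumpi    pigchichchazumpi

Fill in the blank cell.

pigchichchazupi

Attach polarity negative -cha → pigchichcha.
Attach aspect perfective -za → pigchichchaza.
Attach mood subjunctive -u → pigchichchazau.
Attach evidentiality assumed -pi → pigchichchazaupi.
Apply vowel deletion: pigchichchazaupi → pigchichchazupi.
Nasal assimilation: no change.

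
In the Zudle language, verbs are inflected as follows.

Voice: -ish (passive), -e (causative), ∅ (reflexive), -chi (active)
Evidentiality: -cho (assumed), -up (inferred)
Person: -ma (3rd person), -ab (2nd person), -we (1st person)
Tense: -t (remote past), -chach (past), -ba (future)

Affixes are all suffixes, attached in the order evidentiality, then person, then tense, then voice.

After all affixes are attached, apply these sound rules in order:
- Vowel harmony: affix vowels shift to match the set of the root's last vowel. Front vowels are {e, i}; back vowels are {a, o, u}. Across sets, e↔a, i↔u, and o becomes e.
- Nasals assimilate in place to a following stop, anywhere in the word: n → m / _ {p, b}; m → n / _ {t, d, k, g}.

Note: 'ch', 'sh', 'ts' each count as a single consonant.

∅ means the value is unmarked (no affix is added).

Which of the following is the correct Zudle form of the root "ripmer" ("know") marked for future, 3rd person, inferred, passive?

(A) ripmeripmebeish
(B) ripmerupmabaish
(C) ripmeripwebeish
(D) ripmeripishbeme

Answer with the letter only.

A

Attach evidentiality inferred -up → ripmerup.
Attach person 3rd person -ma → ripmerupma.
Attach tense future -ba → ripmerupmaba.
Attach voice passive -ish → ripmerupmabaish.
Apply vowel harmony: ripmerupmabaish → ripmeripmebeish.
Nasal assimilation: no change.
So the correct form is ripmeripmebeish, option (A).
(B) ripmerupmabaish is wrong: it fails to apply the sound rule(s).
(C) ripmeripwebeish is wrong: it uses 1st person instead of 3rd person for person.
(D) ripmeripishbeme is wrong: it has the affixes in the wrong order.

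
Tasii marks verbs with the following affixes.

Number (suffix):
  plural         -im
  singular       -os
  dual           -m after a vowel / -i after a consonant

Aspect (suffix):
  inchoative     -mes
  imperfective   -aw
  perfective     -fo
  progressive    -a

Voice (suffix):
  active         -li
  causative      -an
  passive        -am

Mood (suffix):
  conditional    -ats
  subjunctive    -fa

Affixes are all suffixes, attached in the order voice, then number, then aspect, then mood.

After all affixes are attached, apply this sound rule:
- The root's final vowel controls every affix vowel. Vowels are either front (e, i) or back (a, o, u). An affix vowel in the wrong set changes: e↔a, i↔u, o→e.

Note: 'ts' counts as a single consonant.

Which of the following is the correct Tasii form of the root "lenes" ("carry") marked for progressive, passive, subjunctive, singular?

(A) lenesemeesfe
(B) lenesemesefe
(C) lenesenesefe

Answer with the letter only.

Attach voice passive -am → lenesam.
Attach number singular -os → lenesamos.
Attach aspect progressive -a → lenesamosa.
Attach mood subjunctive -fa → lenesamosafa.
Apply vowel harmony: lenesamosafa → lenesemesefe.
So the correct form is lenesemesefe, option (B).
(C) lenesenesefe is wrong: it uses causative instead of passive for voice.
(A) lenesemeesfe is wrong: it has the affixes in the wrong order.

B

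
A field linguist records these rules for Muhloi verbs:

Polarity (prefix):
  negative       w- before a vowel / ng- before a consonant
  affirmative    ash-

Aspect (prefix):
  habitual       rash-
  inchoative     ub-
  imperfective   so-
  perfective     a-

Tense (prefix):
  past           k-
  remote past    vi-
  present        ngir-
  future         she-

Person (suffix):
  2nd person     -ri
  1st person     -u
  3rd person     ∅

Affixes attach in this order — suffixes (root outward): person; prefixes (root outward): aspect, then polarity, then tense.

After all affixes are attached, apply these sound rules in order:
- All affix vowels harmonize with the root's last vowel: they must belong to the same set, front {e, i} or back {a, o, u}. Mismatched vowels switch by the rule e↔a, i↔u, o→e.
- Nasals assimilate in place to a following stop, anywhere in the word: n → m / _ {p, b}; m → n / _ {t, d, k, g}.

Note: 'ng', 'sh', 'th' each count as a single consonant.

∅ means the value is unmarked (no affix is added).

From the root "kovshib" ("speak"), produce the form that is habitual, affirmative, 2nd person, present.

Attach aspect habitual rash- → rashkovshib.
Attach person 2nd person -ri → rashkovshibri.
Attach polarity affirmative ash- → ashrashkovshibri.
Attach tense present ngir- → ngirashrashkovshibri.
Apply vowel harmony: ngirashrashkovshibri → ngireshreshkovshibri.
Nasal assimilation: no change.

ngireshreshkovshibri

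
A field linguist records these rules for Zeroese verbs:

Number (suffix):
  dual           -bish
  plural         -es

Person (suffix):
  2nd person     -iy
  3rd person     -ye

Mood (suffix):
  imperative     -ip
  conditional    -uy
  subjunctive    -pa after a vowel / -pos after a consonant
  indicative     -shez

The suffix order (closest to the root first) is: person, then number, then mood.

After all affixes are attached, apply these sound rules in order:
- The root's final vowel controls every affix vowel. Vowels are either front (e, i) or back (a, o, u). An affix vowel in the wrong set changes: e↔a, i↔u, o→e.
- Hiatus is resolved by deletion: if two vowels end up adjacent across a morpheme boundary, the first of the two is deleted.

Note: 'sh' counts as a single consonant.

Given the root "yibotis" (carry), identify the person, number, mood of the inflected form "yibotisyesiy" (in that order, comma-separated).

3rd person, plural, conditional

Segment: yibotis-ye-es-uy.
person: -ye → 3rd person.
number: -es → plural.
mood: -uy → conditional.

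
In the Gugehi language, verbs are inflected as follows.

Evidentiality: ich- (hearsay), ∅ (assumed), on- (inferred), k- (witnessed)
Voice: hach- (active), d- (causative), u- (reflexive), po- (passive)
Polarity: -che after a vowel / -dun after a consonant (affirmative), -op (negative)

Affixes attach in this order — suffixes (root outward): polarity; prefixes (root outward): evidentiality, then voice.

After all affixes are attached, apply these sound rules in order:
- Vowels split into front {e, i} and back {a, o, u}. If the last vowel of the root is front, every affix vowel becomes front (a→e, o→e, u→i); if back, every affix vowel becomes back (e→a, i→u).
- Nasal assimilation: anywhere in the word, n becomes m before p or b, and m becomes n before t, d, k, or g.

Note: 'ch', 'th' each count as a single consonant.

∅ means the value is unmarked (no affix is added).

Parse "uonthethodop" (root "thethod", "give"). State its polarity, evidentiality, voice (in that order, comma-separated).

Segment: u-on-thethod-op.
polarity: -op → negative.
evidentiality: on- → inferred.
voice: u- → reflexive.

negative, inferred, reflexive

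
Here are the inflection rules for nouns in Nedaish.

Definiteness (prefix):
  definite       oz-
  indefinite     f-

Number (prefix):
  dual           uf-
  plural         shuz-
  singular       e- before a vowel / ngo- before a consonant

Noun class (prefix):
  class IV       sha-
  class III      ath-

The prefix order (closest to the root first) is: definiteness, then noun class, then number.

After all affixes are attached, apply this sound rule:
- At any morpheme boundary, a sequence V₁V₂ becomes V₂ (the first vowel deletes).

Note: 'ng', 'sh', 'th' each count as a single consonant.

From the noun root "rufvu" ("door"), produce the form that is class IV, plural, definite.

Attach definiteness definite oz- → ozrufvu.
Attach noun class class IV sha- → shaozrufvu.
Attach number plural shuz- → shuzshaozrufvu.
Apply vowel deletion: shuzshaozrufvu → shuzshozrufvu.

shuzshozrufvu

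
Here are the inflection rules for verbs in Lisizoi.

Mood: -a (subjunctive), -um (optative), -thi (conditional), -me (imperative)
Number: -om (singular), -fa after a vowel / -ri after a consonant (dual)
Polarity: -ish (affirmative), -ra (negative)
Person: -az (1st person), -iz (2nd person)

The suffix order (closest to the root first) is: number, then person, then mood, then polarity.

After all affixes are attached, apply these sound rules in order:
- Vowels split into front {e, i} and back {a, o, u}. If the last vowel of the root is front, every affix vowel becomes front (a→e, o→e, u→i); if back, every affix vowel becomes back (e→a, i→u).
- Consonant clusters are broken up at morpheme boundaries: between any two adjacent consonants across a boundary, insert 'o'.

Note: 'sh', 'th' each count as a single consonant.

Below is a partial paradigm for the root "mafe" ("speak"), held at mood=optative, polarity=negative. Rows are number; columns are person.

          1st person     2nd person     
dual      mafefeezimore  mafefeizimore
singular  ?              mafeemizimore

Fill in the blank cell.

mafeemezimore

Attach number singular -om → mafeom.
Attach person 1st person -az → mafeomaz.
Attach mood optative -um → mafeomazum.
Attach polarity negative -ra → mafeomazumra.
Apply vowel harmony: mafeomazumra → mafeemezimre.
Apply epenthesis: mafeemezimre → mafeemezimore.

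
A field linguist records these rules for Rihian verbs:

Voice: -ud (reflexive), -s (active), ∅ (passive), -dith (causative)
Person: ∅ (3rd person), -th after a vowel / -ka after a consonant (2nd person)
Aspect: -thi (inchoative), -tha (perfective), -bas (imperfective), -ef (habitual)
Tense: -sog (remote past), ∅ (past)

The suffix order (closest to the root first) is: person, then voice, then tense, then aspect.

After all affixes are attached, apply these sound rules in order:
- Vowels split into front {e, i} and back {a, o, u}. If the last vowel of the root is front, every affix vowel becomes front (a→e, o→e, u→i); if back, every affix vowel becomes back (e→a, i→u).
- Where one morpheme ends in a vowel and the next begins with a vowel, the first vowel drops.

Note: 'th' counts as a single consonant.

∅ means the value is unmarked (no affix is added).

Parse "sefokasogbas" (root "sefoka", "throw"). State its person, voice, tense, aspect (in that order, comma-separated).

Segment: sefoka-sog-bas.
person: ∅ → 3rd person.
voice: ∅ → passive.
tense: -sog → remote past.
aspect: -bas → imperfective.

3rd person, passive, remote past, imperfective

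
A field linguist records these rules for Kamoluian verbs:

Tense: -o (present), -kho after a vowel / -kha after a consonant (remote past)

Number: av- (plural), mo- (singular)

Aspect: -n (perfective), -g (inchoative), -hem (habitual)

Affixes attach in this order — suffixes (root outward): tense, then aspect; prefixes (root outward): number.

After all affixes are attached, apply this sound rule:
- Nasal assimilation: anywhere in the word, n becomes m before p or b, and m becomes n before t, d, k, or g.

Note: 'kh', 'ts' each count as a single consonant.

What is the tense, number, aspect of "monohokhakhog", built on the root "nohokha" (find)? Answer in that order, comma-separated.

Segment: mo-nohokha-kho-g.
tense: -kho/kha → remote past.
number: mo- → singular.
aspect: -g → inchoative.

remote past, singular, inchoative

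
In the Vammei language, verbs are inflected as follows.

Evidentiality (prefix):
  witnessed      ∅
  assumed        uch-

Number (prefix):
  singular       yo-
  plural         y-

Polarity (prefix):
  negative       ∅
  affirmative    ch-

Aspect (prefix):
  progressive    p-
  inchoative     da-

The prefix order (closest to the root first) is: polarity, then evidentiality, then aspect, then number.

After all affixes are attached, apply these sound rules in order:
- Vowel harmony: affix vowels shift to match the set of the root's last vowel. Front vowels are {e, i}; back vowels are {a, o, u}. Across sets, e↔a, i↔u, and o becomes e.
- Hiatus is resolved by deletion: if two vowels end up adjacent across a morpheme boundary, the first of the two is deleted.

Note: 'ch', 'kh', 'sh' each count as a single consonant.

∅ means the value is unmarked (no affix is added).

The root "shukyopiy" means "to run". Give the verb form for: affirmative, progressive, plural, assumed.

ypichchshukyopiy

Attach polarity affirmative ch- → chshukyopiy.
Attach evidentiality assumed uch- → uchchshukyopiy.
Attach aspect progressive p- → puchchshukyopiy.
Attach number plural y- → ypuchchshukyopiy.
Apply vowel harmony: ypuchchshukyopiy → ypichchshukyopiy.
Vowel deletion: no change.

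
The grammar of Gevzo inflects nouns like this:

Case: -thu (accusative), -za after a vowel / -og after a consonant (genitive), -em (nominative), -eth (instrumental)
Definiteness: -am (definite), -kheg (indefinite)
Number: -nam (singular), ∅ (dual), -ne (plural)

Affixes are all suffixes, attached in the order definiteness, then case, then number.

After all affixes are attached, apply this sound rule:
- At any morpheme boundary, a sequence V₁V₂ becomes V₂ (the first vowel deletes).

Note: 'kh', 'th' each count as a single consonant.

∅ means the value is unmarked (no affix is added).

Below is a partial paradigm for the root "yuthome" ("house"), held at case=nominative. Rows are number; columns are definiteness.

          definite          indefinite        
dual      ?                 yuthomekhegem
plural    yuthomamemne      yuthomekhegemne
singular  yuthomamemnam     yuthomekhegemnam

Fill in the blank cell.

Attach definiteness definite -am → yuthomeam.
Attach case nominative -em → yuthomeamem.
number = dual: zero marking, form stays yuthomeamem.
Apply vowel deletion: yuthomeamem → yuthomamem.

yuthomamem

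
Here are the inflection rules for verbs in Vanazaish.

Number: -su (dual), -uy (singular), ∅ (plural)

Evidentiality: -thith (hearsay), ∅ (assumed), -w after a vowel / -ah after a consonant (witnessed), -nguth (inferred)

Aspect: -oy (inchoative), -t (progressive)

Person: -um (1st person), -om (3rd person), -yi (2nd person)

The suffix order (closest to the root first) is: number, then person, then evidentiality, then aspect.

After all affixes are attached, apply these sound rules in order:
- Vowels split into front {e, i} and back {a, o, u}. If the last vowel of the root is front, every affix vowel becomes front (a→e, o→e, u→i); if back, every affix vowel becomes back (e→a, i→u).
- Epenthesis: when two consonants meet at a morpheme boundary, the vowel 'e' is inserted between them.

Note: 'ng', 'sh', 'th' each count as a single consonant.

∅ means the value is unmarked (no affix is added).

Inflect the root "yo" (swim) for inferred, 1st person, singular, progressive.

Attach number singular -uy → youy.
Attach person 1st person -um → youyum.
Attach evidentiality inferred -nguth → youyumnguth.
Attach aspect progressive -t → youyumngutht.
Vowel harmony: no change.
Apply epenthesis: youyumngutht → youyumenguthet.

youyumenguthet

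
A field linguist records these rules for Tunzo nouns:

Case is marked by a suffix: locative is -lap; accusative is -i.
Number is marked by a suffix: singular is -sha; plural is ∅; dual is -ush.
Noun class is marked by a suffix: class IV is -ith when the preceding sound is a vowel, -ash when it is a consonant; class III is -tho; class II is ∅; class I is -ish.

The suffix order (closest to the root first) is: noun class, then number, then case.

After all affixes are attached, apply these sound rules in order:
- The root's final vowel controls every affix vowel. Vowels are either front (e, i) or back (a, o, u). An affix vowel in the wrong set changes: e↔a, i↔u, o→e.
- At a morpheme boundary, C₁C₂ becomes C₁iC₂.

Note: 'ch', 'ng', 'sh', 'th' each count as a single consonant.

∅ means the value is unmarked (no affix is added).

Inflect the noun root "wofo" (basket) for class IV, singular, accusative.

Attach noun class class IV -ith (after vowel 'o') → wofoith.
Attach number singular -sha → wofoithsha.
Attach case accusative -i → wofoithshai.
Apply vowel harmony: wofoithshai → wofouthshau.
Apply epenthesis: wofouthshau → wofouthishau.

wofouthishau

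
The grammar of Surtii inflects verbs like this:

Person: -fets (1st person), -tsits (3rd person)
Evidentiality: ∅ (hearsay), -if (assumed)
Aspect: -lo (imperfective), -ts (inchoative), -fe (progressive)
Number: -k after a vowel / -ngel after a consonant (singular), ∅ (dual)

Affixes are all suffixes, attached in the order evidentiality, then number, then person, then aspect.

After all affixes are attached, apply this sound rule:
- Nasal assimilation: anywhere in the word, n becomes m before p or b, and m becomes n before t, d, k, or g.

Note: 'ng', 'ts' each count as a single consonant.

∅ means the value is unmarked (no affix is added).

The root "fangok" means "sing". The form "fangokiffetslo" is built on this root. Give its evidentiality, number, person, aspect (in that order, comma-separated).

assumed, dual, 1st person, imperfective

Segment: fangok-if-fets-lo.
evidentiality: -if → assumed.
number: ∅ → dual.
person: -fets → 1st person.
aspect: -lo → imperfective.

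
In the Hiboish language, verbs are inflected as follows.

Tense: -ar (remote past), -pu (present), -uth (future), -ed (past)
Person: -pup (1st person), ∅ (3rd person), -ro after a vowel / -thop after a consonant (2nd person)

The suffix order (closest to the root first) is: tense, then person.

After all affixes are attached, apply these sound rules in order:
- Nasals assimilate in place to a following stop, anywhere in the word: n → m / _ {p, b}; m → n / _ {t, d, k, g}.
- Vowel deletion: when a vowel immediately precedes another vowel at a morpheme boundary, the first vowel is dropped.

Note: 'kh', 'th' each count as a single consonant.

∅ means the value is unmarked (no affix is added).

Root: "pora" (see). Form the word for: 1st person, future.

Attach tense future -uth → porauth.
Attach person 1st person -pup → porauthpup.
Nasal assimilation: no change.
Apply vowel deletion: porauthpup → poruthpup.

poruthpup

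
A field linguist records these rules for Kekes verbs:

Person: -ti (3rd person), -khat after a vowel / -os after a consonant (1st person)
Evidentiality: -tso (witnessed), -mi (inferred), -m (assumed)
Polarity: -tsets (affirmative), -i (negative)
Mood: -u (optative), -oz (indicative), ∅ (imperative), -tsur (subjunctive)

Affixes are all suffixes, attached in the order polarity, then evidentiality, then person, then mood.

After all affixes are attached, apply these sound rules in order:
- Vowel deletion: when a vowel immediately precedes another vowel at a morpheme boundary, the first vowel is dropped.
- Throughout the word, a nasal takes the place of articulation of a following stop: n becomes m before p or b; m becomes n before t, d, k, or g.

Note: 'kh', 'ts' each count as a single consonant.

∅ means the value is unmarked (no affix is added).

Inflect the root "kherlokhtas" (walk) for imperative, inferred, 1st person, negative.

Attach polarity negative -i → kherlokhtasi.
Attach evidentiality inferred -mi → kherlokhtasimi.
Attach person 1st person -khat (after vowel 'i') → kherlokhtasimikhat.
mood = imperative: zero marking, form stays kherlokhtasimikhat.
Vowel deletion: no change.
Nasal assimilation: no change.

kherlokhtasimikhat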